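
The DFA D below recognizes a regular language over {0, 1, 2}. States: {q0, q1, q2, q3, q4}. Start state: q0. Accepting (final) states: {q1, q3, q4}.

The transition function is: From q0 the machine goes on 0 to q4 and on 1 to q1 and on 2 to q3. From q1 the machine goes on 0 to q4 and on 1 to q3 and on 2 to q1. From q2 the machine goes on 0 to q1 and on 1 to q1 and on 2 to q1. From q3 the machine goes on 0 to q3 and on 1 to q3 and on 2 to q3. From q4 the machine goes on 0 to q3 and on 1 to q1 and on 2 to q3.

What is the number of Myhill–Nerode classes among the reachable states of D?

Reachable states from the start: {q0,q1,q3,q4}. Unreachable: {q2} — drop them.
Initial partition by acceptance: {q1,q3,q4} | {q0}.
The partition is now stable with 2 blocks: {q1,q3,q4} | {q0}.

2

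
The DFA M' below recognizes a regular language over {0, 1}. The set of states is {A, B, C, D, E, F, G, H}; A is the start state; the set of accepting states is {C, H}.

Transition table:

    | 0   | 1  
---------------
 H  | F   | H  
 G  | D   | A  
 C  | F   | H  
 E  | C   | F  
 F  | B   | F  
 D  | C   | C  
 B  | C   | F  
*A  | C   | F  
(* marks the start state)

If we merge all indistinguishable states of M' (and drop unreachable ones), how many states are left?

First remove the unreachable states {D,E,G}; 5 states remain.
Initial partition by acceptance: {C,H} | {A,B,F}.
Split {A,B,F} by δ(·,0) → {A,B} and {F}.
Stable partition: {C,H} | {A,B} | {F} — 3 equivalence classes.

3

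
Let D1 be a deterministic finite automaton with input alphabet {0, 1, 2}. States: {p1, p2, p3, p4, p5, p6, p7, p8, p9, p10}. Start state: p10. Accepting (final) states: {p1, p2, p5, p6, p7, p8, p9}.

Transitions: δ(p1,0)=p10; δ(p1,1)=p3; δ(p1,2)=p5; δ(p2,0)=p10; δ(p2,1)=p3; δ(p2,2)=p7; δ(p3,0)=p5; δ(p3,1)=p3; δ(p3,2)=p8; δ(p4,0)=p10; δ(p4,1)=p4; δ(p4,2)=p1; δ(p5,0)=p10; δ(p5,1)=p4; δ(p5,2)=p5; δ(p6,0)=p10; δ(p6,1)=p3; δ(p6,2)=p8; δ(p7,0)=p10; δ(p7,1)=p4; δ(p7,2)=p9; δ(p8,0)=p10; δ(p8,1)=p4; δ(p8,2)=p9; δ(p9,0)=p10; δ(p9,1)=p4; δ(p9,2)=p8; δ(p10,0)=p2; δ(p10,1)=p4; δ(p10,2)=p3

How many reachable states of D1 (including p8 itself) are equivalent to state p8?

4

First remove the unreachable states {p6}; 9 states remain.
Initial partition by acceptance: {p1,p2,p5,p7,p8,p9} | {p3,p4,p10}.
Refine {p3,p4,p10} on symbol 0: members go to different blocks, giving {p3,p10} and {p4}.
Refine {p1,p2,p5,p7,p8,p9} on symbol 1: members go to different blocks, giving {p5,p7,p8,p9} and {p1,p2}.
On input 0, block {p3,p10} splits into {p3} and {p10}.
No further refinement is possible. Final partition (5 blocks): {p5,p7,p8,p9} | {p3} | {p4} | {p1,p2} | {p10}.
The equivalence class containing p8 is {p5,p7,p8,p9}, of size 4.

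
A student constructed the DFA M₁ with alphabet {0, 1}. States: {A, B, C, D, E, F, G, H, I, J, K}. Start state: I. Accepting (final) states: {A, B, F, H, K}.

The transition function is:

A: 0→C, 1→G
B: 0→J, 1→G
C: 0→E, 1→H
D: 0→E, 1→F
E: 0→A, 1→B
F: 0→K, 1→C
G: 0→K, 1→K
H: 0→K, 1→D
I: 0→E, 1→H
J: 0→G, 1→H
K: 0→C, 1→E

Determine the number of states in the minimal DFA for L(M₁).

Every state is reachable, so we keep all 11.
Start with accepting vs non-accepting: {A,B,F,H,K} | {C,D,E,G,I,J}.
On input 0, block {A,B,F,H,K} splits into {A,B,K} and {F,H}.
On input 0, block {C,D,E,G,I,J} splits into {C,D,I,J} and {E,G}.
No further refinement is possible. Final partition (4 blocks): {A,B,K} | {C,D,I,J} | {F,H} | {E,G}.

4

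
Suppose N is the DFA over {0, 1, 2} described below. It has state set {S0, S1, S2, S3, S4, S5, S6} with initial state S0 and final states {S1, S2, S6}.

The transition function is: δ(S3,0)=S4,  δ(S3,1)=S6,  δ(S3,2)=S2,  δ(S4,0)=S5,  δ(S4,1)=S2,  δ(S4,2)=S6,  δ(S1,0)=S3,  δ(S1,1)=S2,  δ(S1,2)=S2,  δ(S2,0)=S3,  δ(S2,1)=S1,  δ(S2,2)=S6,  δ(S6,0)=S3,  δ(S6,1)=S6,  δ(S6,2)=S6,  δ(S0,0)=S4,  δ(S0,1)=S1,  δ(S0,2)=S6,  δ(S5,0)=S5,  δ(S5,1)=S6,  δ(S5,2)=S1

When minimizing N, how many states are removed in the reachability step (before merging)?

Every one of the 7 states is reachable from S0.

0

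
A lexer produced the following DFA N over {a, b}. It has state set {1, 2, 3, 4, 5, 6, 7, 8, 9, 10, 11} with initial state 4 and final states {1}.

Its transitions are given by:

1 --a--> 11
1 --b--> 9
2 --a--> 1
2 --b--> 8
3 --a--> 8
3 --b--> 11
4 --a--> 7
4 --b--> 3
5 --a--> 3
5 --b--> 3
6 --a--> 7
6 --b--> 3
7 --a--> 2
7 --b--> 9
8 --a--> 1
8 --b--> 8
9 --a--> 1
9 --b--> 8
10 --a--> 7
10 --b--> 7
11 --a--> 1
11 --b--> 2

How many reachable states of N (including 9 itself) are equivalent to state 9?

Reachable states from the start: {1,2,3,4,7,8,9,11}. Unreachable: {5,6,10} — drop them.
Initial partition by acceptance: {1} | {2,3,4,7,8,9,11}.
On input a, block {2,3,4,7,8,9,11} splits into {2,8,9,11} and {3,4,7}.
Split {3,4,7} by δ(·,a) → {3,7} and {4}.
No further refinement is possible. Final partition (4 blocks): {1} | {2,8,9,11} | {3,7} | {4}.
State 9 belongs to the block {2,8,9,11}, which has 4 states.

4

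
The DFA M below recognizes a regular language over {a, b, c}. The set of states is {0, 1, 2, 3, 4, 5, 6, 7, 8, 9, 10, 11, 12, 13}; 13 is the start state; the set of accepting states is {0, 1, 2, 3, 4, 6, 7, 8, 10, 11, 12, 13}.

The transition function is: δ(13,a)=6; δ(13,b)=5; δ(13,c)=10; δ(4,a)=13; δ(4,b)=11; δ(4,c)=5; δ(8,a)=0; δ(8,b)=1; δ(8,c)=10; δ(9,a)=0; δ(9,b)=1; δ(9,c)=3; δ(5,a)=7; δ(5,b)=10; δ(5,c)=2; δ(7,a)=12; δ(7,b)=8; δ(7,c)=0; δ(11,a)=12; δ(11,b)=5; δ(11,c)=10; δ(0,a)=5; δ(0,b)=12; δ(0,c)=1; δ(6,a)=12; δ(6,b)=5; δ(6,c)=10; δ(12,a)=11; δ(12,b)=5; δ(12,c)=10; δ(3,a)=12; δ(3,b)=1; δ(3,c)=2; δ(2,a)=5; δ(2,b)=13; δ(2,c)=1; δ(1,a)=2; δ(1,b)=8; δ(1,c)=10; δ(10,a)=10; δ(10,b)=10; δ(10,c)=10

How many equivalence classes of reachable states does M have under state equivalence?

Reachable states from the start: {0,1,2,5,6,7,8,10,11,12,13}. Unreachable: {3,4,9} — drop them.
Start with accepting vs non-accepting: {0,1,2,6,7,8,10,11,12,13} | {5}.
Refine {0,1,2,6,7,8,10,11,12,13} on symbol a: members go to different blocks, giving {1,6,7,8,10,11,12,13} and {0,2}.
On input a, block {1,6,7,8,10,11,12,13} splits into {6,7,10,11,12,13} and {1,8}.
Refine {6,7,10,11,12,13} on symbol b: members go to different blocks, giving {6,11,12,13} and {7} and {10}.
The partition is now stable with 6 blocks: {6,11,12,13} | {5} | {0,2} | {1,8} | {7} | {10}.

6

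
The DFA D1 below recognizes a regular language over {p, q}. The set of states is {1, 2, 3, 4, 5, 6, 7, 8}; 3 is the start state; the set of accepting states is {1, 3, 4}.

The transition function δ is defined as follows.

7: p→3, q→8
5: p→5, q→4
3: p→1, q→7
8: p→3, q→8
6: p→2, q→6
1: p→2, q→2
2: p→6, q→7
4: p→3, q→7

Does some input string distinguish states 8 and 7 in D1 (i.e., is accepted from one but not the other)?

No

States {4,5} cannot be reached from the start state, so discard them.
Initial partition by acceptance: {1,3} | {2,6,7,8}.
On input p, block {1,3} splits into {1} and {3}.
Refine {2,6,7,8} on symbol p: members go to different blocks, giving {2,6} and {7,8}.
Split {2,6} by δ(·,q) → {2} and {6}.
Stable partition: {1} | {2} | {3} | {7,8} | {6} — 5 equivalence classes.
8 and 7 lie in the same block of the stable partition, so they are equivalent — no string distinguishes them.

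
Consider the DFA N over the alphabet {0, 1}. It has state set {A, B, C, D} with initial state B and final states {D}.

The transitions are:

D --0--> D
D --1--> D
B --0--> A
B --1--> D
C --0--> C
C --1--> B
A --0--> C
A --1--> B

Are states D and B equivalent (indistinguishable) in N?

All states are reachable from the start state.
Initial partition by acceptance: {D} | {A,B,C}.
Refine {A,B,C} on symbol 1: members go to different blocks, giving {A,C} and {B}.
The partition is now stable with 3 blocks: {D} | {A,C} | {B}.
D and B end up in different blocks, so they are distinguishable. For instance, the string 'ε' is accepted from only D.

No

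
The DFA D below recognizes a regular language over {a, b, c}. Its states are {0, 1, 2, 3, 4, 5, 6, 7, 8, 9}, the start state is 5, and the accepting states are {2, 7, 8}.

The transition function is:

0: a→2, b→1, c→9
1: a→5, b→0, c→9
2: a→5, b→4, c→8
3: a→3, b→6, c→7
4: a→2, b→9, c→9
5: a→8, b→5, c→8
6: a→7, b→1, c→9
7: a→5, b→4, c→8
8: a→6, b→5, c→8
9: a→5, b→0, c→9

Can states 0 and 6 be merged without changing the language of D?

Yes

First remove the unreachable states {3}; 9 states remain.
Start with accepting vs non-accepting: {2,7,8} | {0,1,4,5,6,9}.
Refine {0,1,4,5,6,9} on symbol a: members go to different blocks, giving {0,4,5,6} and {1,9}.
On input b, block {0,4,5,6} splits into {0,4,6} and {5}.
On input a, block {2,7,8} splits into {2,7} and {8}.
Stable partition: {2,7} | {0,4,6} | {1,9} | {5} | {8} — 5 equivalence classes.
0 and 6 lie in the same block of the stable partition, so they are equivalent — no string distinguishes them.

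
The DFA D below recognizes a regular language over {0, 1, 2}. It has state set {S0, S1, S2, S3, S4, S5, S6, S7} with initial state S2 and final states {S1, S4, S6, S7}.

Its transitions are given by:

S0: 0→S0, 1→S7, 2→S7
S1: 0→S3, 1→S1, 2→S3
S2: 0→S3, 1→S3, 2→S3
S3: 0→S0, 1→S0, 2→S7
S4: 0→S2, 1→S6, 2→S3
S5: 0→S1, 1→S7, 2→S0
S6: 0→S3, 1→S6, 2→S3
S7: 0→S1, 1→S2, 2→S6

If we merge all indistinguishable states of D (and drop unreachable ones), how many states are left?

5

States {S4,S5} cannot be reached from the start state, so discard them.
Initial partition by acceptance: {S1,S6,S7} | {S0,S2,S3}.
Refine {S1,S6,S7} on symbol 0: members go to different blocks, giving {S1,S6} and {S7}.
Split {S0,S2,S3} by δ(·,1) → {S2,S3} and {S0}.
Split {S2,S3} by δ(·,0) → {S2} and {S3}.
The partition is now stable with 5 blocks: {S1,S6} | {S2} | {S7} | {S0} | {S3}.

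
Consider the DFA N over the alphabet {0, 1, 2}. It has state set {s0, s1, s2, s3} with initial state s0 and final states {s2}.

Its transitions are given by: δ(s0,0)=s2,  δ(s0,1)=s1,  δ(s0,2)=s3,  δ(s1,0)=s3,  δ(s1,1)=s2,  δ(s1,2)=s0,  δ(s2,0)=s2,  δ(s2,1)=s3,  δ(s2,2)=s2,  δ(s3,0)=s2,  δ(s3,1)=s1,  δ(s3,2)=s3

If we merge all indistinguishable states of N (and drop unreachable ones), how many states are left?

Every state is reachable, so we keep all 4.
Initial partition by acceptance: {s2} | {s0,s1,s3}.
Refine {s0,s1,s3} on symbol 0: members go to different blocks, giving {s0,s3} and {s1}.
The partition is now stable with 3 blocks: {s2} | {s0,s3} | {s1}.

3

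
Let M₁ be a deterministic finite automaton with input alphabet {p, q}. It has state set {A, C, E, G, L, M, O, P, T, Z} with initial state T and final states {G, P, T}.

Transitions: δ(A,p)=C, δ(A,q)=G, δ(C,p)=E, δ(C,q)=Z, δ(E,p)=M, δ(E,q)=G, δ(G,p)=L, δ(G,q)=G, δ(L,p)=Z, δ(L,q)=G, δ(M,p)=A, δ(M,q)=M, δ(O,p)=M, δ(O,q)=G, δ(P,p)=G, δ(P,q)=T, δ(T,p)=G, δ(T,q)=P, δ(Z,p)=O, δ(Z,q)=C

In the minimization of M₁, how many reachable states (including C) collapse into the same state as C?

3

Initial partition by acceptance: {G,P,T} | {A,C,E,L,M,O,Z}.
Split {G,P,T} by δ(·,p) → {P,T} and {G}.
Refine {A,C,E,L,M,O,Z} on symbol q: members go to different blocks, giving {A,E,L,O} and {C,M,Z}.
The partition is now stable with 4 blocks: {P,T} | {A,E,L,O} | {G} | {C,M,Z}.
The equivalence class containing C is {C,M,Z}, of size 3.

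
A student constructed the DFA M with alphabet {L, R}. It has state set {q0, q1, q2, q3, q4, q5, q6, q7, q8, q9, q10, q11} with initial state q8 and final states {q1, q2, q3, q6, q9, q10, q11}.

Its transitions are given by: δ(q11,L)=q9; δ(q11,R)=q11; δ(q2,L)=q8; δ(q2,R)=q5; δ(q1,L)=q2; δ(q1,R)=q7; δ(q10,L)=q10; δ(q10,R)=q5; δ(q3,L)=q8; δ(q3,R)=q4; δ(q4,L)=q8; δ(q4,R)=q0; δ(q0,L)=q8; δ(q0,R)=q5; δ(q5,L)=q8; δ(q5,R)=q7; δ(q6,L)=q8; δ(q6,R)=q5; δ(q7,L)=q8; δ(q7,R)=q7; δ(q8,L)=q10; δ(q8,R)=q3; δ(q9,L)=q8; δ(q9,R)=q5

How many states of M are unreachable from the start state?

No path from q8 leads to q1, q2, q6, q9, q11; the other 7 states are all reachable.

5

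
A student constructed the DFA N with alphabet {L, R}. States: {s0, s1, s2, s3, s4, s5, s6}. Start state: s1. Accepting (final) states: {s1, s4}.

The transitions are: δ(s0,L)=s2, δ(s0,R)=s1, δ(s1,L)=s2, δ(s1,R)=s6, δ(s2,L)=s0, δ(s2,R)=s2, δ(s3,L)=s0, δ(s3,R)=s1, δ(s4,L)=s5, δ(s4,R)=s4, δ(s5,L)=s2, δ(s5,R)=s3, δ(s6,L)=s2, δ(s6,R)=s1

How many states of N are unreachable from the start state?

3

BFS from s1 reaches {s0, s1, s2, s6}; the 3 state(s) s3, s4, s5 are never visited.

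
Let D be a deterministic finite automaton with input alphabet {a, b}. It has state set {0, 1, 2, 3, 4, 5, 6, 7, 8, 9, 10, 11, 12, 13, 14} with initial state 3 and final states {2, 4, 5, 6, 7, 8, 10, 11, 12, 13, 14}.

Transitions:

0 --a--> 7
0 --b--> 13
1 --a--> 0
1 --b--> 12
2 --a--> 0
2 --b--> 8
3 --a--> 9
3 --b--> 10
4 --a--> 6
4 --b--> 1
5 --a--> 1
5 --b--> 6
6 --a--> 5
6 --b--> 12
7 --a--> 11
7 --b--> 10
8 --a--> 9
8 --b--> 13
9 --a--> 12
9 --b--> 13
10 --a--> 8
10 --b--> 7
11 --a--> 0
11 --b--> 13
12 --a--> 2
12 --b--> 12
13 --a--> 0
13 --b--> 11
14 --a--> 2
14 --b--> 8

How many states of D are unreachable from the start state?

BFS from 3 reaches {0, 2, 3, 7, 8, 9, 10, 11, 12, 13}; the 5 state(s) 1, 4, 5, 6, 14 are never visited.

5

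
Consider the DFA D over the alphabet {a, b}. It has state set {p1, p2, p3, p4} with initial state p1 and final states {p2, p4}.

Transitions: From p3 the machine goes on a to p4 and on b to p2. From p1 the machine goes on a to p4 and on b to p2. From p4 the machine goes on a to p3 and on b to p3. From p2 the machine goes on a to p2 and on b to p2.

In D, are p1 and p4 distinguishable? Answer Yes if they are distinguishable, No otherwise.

All states are reachable from the start state.
Start with accepting vs non-accepting: {p2,p4} | {p1,p3}.
Split {p2,p4} by δ(·,a) → {p2} and {p4}.
The partition is now stable with 3 blocks: {p2} | {p1,p3} | {p4}.
p1 and p4 end up in different blocks, so they are distinguishable. For instance, the string 'ε' is accepted from only p4.

Yes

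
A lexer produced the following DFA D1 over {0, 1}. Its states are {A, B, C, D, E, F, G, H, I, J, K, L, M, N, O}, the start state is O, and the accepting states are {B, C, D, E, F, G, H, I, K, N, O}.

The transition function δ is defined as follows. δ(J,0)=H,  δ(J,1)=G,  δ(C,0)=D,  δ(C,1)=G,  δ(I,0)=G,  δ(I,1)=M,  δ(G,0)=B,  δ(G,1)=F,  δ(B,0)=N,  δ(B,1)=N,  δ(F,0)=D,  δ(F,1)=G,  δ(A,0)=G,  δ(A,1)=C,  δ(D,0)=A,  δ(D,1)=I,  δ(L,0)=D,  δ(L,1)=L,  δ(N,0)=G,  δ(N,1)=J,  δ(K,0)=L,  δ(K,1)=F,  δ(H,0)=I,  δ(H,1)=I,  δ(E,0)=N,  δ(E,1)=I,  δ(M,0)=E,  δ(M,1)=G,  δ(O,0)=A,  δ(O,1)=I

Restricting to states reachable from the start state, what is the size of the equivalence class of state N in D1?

2

Reachable states from the start: {A,B,C,D,E,F,G,H,I,J,M,N,O}. Unreachable: {K,L} — drop them.
Initial partition by acceptance: {B,C,D,E,F,G,H,I,N,O} | {A,J,M}.
Split {B,C,D,E,F,G,H,I,N,O} by δ(·,0) → {B,C,E,F,G,H,I,N} and {D,O}.
On input 0, block {B,C,E,F,G,H,I,N} splits into {B,E,G,H,I,N} and {C,F}.
On input 1, block {B,E,G,H,I,N} splits into {B,E,H} and {I,N} and {G}.
Split {A,J,M} by δ(·,0) → {J,M} and {A}.
No further refinement is possible. Final partition (7 blocks): {B,E,H} | {J,M} | {D,O} | {C,F} | {I,N} | {G} | {A}.
The equivalence class containing N is {I,N}, of size 2.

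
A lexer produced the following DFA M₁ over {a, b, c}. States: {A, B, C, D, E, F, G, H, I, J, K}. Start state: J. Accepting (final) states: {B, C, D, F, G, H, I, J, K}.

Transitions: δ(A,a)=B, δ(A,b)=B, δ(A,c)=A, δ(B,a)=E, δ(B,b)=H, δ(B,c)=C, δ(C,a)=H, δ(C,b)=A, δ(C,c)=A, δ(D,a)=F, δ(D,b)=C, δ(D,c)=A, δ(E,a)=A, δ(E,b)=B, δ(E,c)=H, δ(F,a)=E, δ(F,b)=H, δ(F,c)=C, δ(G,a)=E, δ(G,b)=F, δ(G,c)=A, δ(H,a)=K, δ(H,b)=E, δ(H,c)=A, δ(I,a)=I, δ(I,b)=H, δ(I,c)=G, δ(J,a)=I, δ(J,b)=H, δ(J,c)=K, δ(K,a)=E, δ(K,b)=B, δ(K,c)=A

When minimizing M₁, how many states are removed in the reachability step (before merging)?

1

BFS from J reaches {A, B, C, E, F, G, H, I, J, K}; the 1 state(s) D are never visited.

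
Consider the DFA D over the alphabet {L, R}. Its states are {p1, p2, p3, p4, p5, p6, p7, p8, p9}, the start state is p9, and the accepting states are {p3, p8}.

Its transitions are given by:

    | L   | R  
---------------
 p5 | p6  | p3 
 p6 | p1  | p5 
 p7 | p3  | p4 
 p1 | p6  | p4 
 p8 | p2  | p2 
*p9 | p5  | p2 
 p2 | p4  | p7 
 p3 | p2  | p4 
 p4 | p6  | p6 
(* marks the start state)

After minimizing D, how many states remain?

8

States {p8} cannot be reached from the start state, so discard them.
Start with accepting vs non-accepting: {p3} | {p1,p2,p4,p5,p6,p7,p9}.
On input L, block {p1,p2,p4,p5,p6,p7,p9} splits into {p1,p2,p4,p5,p6,p9} and {p7}.
On input R, block {p1,p2,p4,p5,p6,p9} splits into {p1,p4,p6,p9} and {p2} and {p5}.
Split {p1,p4,p6,p9} by δ(·,L) → {p1,p4,p6} and {p9}.
Refine {p1,p4,p6} on symbol R: members go to different blocks, giving {p1,p4} and {p6}.
On input R, block {p1,p4} splits into {p1} and {p4}.
The partition is now stable with 8 blocks: {p3} | {p1} | {p7} | {p2} | {p5} | {p9} | {p6} | {p4}.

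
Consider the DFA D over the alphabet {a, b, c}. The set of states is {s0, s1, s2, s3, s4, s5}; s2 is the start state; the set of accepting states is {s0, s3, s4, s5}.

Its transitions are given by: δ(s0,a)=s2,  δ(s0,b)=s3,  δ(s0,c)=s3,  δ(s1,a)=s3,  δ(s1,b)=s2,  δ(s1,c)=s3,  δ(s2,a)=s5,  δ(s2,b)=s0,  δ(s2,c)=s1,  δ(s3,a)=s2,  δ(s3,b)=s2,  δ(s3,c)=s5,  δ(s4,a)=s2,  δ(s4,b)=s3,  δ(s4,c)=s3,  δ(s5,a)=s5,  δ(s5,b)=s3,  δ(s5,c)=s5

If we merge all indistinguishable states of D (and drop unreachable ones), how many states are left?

5

First remove the unreachable states {s4}; 5 states remain.
P0 = {s0,s3,s5} | {s1,s2}.
Split {s0,s3,s5} by δ(·,a) → {s0,s3} and {s5}.
Split {s0,s3} by δ(·,b) → {s0} and {s3}.
Refine {s1,s2} on symbol a: members go to different blocks, giving {s1} and {s2}.
Stable partition: {s0} | {s1} | {s5} | {s3} | {s2} — 5 equivalence classes.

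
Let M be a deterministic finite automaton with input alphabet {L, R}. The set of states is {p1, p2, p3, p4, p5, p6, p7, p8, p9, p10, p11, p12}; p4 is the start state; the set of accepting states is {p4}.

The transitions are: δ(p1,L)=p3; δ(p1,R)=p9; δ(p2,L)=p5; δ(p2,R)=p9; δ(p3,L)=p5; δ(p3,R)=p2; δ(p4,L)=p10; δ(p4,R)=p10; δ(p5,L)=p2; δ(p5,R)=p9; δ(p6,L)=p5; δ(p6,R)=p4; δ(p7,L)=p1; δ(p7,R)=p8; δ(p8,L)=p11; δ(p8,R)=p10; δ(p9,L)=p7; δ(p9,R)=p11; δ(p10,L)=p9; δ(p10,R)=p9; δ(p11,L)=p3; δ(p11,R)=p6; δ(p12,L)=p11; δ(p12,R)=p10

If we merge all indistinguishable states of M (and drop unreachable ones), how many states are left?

10

States {p12} cannot be reached from the start state, so discard them.
Start with accepting vs non-accepting: {p4} | {p1,p2,p3,p5,p6,p7,p8,p9,p10,p11}.
Refine {p1,p2,p3,p5,p6,p7,p8,p9,p10,p11} on symbol R: members go to different blocks, giving {p1,p2,p3,p5,p7,p8,p9,p10,p11} and {p6}.
Refine {p1,p2,p3,p5,p7,p8,p9,p10,p11} on symbol R: members go to different blocks, giving {p1,p2,p3,p5,p7,p8,p9,p10} and {p11}.
Split {p1,p2,p3,p5,p7,p8,p9,p10} by δ(·,L) → {p1,p2,p3,p5,p7,p9,p10} and {p8}.
Split {p1,p2,p3,p5,p7,p9,p10} by δ(·,R) → {p1,p2,p3,p5,p10} and {p7} and {p9}.
Split {p1,p2,p3,p5,p10} by δ(·,L) → {p1,p2,p3,p5} and {p10}.
Split {p1,p2,p3,p5} by δ(·,R) → {p1,p2,p5} and {p3}.
On input L, block {p1,p2,p5} splits into {p2,p5} and {p1}.
The partition is now stable with 10 blocks: {p4} | {p2,p5} | {p6} | {p11} | {p8} | {p7} | {p9} | {p10} | {p3} | {p1}.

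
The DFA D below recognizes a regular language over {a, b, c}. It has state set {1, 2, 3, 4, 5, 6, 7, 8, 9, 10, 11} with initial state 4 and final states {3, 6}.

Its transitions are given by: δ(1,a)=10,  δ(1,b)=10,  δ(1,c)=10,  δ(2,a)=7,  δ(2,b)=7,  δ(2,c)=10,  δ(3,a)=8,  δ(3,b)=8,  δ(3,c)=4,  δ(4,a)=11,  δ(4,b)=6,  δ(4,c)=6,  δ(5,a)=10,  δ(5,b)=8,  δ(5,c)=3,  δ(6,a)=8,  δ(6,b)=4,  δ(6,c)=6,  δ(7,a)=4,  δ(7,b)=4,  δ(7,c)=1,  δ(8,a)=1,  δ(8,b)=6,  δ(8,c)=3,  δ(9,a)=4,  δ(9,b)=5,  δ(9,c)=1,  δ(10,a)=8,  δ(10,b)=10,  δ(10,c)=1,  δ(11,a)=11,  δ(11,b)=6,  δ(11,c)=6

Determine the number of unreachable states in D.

No path from 4 leads to 2, 5, 7, 9; the other 7 states are all reachable.

4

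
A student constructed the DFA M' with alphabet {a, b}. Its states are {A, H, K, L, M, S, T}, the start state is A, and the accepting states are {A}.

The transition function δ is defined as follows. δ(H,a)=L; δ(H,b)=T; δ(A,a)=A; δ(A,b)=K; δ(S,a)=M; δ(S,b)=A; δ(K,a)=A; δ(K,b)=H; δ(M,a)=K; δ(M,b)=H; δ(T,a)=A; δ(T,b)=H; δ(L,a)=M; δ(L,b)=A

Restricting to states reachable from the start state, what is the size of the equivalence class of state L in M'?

1

States {S} cannot be reached from the start state, so discard them.
P0 = {A} | {H,K,L,M,T}.
Refine {H,K,L,M,T} on symbol a: members go to different blocks, giving {H,L,M} and {K,T}.
On input a, block {H,L,M} splits into {H,L} and {M}.
Split {H,L} by δ(·,a) → {H} and {L}.
No further refinement is possible. Final partition (5 blocks): {A} | {H} | {K,T} | {M} | {L}.
The equivalence class containing L is {L}, of size 1.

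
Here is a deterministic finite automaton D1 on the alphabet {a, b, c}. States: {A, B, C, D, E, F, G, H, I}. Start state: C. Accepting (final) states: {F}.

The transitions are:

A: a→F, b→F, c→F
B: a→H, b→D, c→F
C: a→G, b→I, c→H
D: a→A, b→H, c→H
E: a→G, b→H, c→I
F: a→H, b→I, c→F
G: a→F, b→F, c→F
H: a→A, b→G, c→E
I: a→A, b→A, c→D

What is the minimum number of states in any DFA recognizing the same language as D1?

Reachable states from the start: {A,C,D,E,F,G,H,I}. Unreachable: {B} — drop them.
Start with accepting vs non-accepting: {F} | {A,C,D,E,G,H,I}.
Split {A,C,D,E,G,H,I} by δ(·,a) → {C,D,E,H,I} and {A,G}.
Refine {C,D,E,H,I} on symbol b: members go to different blocks, giving {C,D,E} and {H,I}.
The partition is now stable with 4 blocks: {F} | {C,D,E} | {A,G} | {H,I}.

4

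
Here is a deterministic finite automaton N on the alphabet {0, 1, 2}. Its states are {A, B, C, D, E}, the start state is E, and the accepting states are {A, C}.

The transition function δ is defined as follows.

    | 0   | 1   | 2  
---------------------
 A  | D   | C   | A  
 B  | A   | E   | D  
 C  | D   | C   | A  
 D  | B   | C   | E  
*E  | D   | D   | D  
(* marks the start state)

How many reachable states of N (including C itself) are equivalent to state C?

2

Initial partition by acceptance: {A,C} | {B,D,E}.
Refine {B,D,E} on symbol 0: members go to different blocks, giving {D,E} and {B}.
Refine {D,E} on symbol 0: members go to different blocks, giving {D} and {E}.
No further refinement is possible. Final partition (4 blocks): {A,C} | {D} | {B} | {E}.
State C belongs to the block {A,C}, which has 2 states.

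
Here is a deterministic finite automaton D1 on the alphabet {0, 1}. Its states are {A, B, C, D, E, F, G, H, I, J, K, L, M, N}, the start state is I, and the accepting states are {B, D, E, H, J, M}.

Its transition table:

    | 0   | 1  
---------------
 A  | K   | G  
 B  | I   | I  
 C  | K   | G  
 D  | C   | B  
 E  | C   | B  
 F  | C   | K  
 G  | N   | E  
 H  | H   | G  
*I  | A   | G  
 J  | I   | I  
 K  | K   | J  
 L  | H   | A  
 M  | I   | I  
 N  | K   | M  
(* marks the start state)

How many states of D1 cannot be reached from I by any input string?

Starting at I and following transitions, the reachable set is {A, B, C, E, G, I, J, K, M, N}. That leaves D, F, H, L unreachable — 4 in total.

4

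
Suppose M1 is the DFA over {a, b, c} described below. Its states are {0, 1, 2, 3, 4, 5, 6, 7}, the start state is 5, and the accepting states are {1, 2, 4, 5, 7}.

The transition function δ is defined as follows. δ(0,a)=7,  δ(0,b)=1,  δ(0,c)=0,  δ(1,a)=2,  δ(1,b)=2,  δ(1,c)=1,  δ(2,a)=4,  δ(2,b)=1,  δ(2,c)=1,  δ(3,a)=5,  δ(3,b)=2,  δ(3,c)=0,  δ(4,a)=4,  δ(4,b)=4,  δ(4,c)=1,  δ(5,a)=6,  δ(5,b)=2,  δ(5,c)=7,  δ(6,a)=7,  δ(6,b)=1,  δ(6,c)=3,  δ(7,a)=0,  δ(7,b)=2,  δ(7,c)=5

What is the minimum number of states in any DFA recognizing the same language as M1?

All states are reachable from the start state.
P0 = {1,2,4,5,7} | {0,3,6}.
On input a, block {1,2,4,5,7} splits into {1,2,4} and {5,7}.
The partition is now stable with 3 blocks: {1,2,4} | {0,3,6} | {5,7}.

3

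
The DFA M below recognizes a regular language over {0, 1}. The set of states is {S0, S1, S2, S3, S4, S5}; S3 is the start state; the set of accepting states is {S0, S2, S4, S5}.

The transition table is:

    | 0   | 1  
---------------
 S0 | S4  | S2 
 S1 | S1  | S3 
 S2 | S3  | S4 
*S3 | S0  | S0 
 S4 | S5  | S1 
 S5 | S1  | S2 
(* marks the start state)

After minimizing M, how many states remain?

6

Every state is reachable, so we keep all 6.
Start with accepting vs non-accepting: {S0,S2,S4,S5} | {S1,S3}.
Split {S0,S2,S4,S5} by δ(·,0) → {S0,S4} and {S2,S5}.
Split {S0,S4} by δ(·,0) → {S0} and {S4}.
Refine {S1,S3} on symbol 0: members go to different blocks, giving {S1} and {S3}.
On input 0, block {S2,S5} splits into {S2} and {S5}.
No further refinement is possible. Final partition (6 blocks): {S0} | {S1} | {S2} | {S4} | {S3} | {S5}.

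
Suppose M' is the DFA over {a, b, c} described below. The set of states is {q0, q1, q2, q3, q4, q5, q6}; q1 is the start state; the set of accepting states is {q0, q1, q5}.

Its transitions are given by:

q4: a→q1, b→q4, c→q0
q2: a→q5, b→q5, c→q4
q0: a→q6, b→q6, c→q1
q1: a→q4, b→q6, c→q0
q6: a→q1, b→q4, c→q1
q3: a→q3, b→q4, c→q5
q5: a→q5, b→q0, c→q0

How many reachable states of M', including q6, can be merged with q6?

2

First remove the unreachable states {q2,q3,q5}; 4 states remain.
Start with accepting vs non-accepting: {q0,q1} | {q4,q6}.
No further refinement is possible. Final partition (2 blocks): {q0,q1} | {q4,q6}.
State q6 belongs to the block {q4,q6}, which has 2 states.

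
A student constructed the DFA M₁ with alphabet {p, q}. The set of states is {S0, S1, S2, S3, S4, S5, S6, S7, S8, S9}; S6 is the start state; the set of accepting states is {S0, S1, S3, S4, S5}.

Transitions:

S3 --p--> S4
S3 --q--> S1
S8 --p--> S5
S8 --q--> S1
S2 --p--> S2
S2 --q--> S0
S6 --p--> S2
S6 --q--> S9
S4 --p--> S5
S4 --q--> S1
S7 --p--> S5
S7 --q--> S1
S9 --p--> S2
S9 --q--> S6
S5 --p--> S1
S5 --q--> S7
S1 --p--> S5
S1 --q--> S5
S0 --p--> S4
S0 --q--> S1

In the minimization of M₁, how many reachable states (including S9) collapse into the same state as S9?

States {S3,S8} cannot be reached from the start state, so discard them.
P0 = {S0,S1,S4,S5} | {S2,S6,S7,S9}.
Refine {S0,S1,S4,S5} on symbol q: members go to different blocks, giving {S0,S1,S4} and {S5}.
On input p, block {S0,S1,S4} splits into {S1,S4} and {S0}.
Refine {S1,S4} on symbol q: members go to different blocks, giving {S1} and {S4}.
On input p, block {S2,S6,S7,S9} splits into {S2,S6,S9} and {S7}.
Split {S2,S6,S9} by δ(·,q) → {S6,S9} and {S2}.
No further refinement is possible. Final partition (7 blocks): {S1} | {S6,S9} | {S5} | {S0} | {S4} | {S7} | {S2}.
State S9 belongs to the block {S6,S9}, which has 2 states.

2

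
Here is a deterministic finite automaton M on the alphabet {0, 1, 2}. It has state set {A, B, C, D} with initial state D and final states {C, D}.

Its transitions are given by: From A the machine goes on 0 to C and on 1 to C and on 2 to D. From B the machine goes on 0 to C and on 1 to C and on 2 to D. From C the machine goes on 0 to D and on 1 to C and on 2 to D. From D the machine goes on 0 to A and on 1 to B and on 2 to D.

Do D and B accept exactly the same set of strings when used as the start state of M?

Every state is reachable, so we keep all 4.
Initial partition by acceptance: {C,D} | {A,B}.
Refine {C,D} on symbol 0: members go to different blocks, giving {C} and {D}.
Stable partition: {C} | {A,B} | {D} — 3 equivalence classes.
D and B end up in different blocks, so they are distinguishable. For instance, the string 'ε' is accepted from only D.

No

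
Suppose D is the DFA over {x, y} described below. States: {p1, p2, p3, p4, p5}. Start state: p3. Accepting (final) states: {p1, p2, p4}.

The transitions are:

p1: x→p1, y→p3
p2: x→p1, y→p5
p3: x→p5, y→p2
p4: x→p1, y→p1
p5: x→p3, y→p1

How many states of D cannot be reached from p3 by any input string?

1

Starting at p3 and following transitions, the reachable set is {p1, p2, p3, p5}. That leaves p4 unreachable — 1 in total.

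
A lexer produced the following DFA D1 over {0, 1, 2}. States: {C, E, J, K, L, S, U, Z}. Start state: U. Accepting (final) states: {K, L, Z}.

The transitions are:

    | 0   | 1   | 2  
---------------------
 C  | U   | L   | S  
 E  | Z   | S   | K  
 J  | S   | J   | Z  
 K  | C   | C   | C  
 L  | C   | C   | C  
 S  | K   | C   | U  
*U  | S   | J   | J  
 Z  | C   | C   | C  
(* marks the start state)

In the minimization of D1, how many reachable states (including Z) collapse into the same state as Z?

Reachable states from the start: {C,J,K,L,S,U,Z}. Unreachable: {E} — drop them.
Initial partition by acceptance: {K,L,Z} | {C,J,S,U}.
On input 0, block {C,J,S,U} splits into {C,J,U} and {S}.
Refine {C,J,U} on symbol 0: members go to different blocks, giving {J,U} and {C}.
On input 2, block {J,U} splits into {J} and {U}.
The partition is now stable with 5 blocks: {K,L,Z} | {J} | {S} | {C} | {U}.
State Z belongs to the block {K,L,Z}, which has 3 states.

3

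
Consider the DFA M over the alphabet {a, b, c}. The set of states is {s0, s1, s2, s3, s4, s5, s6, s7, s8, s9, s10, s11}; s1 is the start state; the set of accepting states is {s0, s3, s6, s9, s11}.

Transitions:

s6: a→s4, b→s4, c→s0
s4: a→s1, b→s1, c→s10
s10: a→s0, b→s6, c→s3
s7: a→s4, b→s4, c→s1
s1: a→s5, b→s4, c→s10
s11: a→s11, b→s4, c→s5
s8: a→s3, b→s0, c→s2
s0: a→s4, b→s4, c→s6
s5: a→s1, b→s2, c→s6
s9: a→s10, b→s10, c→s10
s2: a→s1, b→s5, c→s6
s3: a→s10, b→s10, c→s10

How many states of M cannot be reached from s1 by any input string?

4

No path from s1 leads to s7, s8, s9, s11; the other 8 states are all reachable.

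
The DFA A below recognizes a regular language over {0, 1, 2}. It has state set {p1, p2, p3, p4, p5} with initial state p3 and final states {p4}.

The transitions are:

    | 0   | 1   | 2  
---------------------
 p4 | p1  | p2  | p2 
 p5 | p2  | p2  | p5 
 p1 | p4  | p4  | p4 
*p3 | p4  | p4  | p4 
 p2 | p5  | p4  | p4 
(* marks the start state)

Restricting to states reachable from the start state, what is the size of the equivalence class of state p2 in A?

1

Every state is reachable, so we keep all 5.
P0 = {p4} | {p1,p2,p3,p5}.
On input 0, block {p1,p2,p3,p5} splits into {p1,p3} and {p2,p5}.
On input 1, block {p2,p5} splits into {p2} and {p5}.
Stable partition: {p4} | {p1,p3} | {p2} | {p5} — 4 equivalence classes.
The equivalence class containing p2 is {p2}, of size 1.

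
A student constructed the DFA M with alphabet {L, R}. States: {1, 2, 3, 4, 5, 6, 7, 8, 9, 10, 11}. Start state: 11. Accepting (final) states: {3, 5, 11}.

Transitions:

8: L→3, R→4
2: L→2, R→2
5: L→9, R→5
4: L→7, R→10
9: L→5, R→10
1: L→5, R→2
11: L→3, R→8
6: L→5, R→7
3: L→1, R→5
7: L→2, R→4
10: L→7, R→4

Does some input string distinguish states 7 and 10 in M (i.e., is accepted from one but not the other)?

No

States {6} cannot be reached from the start state, so discard them.
P0 = {3,5,11} | {1,2,4,7,8,9,10}.
Refine {3,5,11} on symbol L: members go to different blocks, giving {3,5} and {11}.
Split {1,2,4,7,8,9,10} by δ(·,L) → {2,4,7,10} and {1,8,9}.
No further refinement is possible. Final partition (4 blocks): {3,5} | {2,4,7,10} | {11} | {1,8,9}.
7 and 10 lie in the same block of the stable partition, so they are equivalent — no string distinguishes them.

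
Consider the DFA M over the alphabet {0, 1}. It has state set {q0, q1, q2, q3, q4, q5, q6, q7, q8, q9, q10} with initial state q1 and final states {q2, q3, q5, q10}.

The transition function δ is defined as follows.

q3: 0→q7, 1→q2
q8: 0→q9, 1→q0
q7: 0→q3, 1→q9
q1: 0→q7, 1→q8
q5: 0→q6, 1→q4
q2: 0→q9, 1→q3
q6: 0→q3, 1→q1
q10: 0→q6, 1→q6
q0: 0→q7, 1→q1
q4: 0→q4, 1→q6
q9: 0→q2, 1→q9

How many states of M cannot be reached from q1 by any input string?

No path from q1 leads to q4, q5, q6, q10; the other 7 states are all reachable.

4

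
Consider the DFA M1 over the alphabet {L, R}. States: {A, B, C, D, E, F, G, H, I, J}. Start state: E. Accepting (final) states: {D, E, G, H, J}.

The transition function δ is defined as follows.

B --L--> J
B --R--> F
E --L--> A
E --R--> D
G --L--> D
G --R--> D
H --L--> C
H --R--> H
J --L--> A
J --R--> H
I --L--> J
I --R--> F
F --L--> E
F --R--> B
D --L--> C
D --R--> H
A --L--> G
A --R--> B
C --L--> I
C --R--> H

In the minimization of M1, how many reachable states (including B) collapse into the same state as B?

Every state is reachable, so we keep all 10.
P0 = {D,E,G,H,J} | {A,B,C,F,I}.
Split {D,E,G,H,J} by δ(·,L) → {D,E,H,J} and {G}.
On input L, block {A,B,C,F,I} splits into {B,F,I} and {A} and {C}.
Split {D,E,H,J} by δ(·,L) → {D,H} and {E,J}.
The partition is now stable with 6 blocks: {D,H} | {B,F,I} | {G} | {A} | {C} | {E,J}.
State B belongs to the block {B,F,I}, which has 3 states.

3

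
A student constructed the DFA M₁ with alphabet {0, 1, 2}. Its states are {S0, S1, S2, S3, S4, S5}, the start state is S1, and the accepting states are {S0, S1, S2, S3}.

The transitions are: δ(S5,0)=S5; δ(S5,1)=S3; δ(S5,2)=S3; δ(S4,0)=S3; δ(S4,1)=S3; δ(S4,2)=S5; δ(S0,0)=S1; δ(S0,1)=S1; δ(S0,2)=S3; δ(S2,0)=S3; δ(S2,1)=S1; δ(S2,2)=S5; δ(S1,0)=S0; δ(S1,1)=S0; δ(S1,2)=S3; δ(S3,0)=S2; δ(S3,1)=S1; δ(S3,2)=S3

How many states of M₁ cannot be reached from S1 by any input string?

BFS from S1 reaches {S0, S1, S2, S3, S5}; the 1 state(s) S4 are never visited.

1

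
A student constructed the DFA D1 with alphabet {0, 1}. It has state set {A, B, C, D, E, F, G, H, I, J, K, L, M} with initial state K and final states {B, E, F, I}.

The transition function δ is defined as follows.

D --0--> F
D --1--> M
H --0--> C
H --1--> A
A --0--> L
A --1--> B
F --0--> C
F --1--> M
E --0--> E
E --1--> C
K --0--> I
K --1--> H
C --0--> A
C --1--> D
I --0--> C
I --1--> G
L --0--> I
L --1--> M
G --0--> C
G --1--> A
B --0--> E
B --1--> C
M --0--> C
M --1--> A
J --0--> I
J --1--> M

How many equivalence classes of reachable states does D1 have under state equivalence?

First remove the unreachable states {J}; 12 states remain.
P0 = {B,E,F,I} | {A,C,D,G,H,K,L,M}.
Refine {B,E,F,I} on symbol 0: members go to different blocks, giving {B,E} and {F,I}.
Split {A,C,D,G,H,K,L,M} by δ(·,0) → {A,C,G,H,M} and {D,K,L}.
Refine {A,C,G,H,M} on symbol 0: members go to different blocks, giving {C,G,H,M} and {A}.
On input 0, block {C,G,H,M} splits into {G,H,M} and {C}.
No further refinement is possible. Final partition (6 blocks): {B,E} | {G,H,M} | {F,I} | {D,K,L} | {A} | {C}.

6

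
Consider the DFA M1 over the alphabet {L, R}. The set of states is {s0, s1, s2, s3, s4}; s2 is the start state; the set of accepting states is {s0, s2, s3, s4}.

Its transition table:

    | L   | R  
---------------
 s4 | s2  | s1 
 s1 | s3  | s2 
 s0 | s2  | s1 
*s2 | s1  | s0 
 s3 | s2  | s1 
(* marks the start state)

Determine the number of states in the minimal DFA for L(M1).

First remove the unreachable states {s4}; 4 states remain.
Start with accepting vs non-accepting: {s0,s2,s3} | {s1}.
Refine {s0,s2,s3} on symbol L: members go to different blocks, giving {s0,s3} and {s2}.
The partition is now stable with 3 blocks: {s0,s3} | {s1} | {s2}.

3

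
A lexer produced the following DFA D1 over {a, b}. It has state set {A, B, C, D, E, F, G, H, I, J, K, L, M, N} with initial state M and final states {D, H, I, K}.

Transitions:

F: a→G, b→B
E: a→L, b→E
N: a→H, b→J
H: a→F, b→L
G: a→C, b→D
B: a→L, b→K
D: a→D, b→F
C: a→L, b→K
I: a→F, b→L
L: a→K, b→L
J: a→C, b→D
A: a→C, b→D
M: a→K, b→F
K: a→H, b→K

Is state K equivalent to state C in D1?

No

First remove the unreachable states {A,E,I,J,N}; 9 states remain.
P0 = {D,H,K} | {B,C,F,G,L,M}.
Refine {D,H,K} on symbol a: members go to different blocks, giving {D,K} and {H}.
On input a, block {D,K} splits into {D} and {K}.
On input a, block {B,C,F,G,L,M} splits into {B,C,F,G} and {L,M}.
On input a, block {B,C,F,G} splits into {B,C} and {F,G}.
On input b, block {L,M} splits into {L} and {M}.
On input a, block {F,G} splits into {F} and {G}.
Stable partition: {D} | {B,C} | {H} | {K} | {L} | {F} | {M} | {G} — 8 equivalence classes.
K and C end up in different blocks, so they are distinguishable. For instance, the string 'ε' is accepted from only K.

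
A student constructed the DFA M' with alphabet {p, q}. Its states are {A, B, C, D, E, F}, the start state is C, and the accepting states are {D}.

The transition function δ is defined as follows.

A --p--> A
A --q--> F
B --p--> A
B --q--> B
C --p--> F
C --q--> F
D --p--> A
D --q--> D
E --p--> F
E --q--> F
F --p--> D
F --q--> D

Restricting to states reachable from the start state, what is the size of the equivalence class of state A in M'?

States {B,E} cannot be reached from the start state, so discard them.
Start with accepting vs non-accepting: {D} | {A,C,F}.
Split {A,C,F} by δ(·,p) → {A,C} and {F}.
Refine {A,C} on symbol p: members go to different blocks, giving {A} and {C}.
No further refinement is possible. Final partition (4 blocks): {D} | {A} | {F} | {C}.
The equivalence class containing A is {A}, of size 1.

1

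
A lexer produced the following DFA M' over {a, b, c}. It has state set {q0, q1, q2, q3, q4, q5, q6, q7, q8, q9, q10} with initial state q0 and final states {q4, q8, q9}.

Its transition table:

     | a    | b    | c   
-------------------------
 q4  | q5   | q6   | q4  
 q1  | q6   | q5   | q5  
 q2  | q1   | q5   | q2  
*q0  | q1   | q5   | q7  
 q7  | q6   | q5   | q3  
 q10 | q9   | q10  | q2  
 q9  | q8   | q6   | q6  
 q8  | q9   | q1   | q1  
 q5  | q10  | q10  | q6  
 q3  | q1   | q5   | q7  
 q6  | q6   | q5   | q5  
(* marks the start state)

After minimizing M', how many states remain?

First remove the unreachable states {q4}; 10 states remain.
P0 = {q8,q9} | {q0,q1,q2,q3,q5,q6,q7,q10}.
On input a, block {q0,q1,q2,q3,q5,q6,q7,q10} splits into {q0,q1,q2,q3,q5,q6,q7} and {q10}.
On input a, block {q0,q1,q2,q3,q5,q6,q7} splits into {q0,q1,q2,q3,q6,q7} and {q5}.
Refine {q0,q1,q2,q3,q6,q7} on symbol c: members go to different blocks, giving {q0,q2,q3,q7} and {q1,q6}.
Stable partition: {q8,q9} | {q0,q2,q3,q7} | {q10} | {q5} | {q1,q6} — 5 equivalence classes.

5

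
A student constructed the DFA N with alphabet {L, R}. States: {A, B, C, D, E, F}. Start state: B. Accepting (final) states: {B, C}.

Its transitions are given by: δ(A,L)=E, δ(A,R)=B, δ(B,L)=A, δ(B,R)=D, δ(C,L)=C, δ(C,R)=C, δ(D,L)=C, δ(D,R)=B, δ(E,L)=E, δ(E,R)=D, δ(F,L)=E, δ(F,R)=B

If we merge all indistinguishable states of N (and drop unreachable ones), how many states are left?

5

Reachable states from the start: {A,B,C,D,E}. Unreachable: {F} — drop them.
Initial partition by acceptance: {B,C} | {A,D,E}.
Split {B,C} by δ(·,L) → {B} and {C}.
Split {A,D,E} by δ(·,L) → {A,E} and {D}.
On input R, block {A,E} splits into {A} and {E}.
Stable partition: {B} | {A} | {C} | {D} | {E} — 5 equivalence classes.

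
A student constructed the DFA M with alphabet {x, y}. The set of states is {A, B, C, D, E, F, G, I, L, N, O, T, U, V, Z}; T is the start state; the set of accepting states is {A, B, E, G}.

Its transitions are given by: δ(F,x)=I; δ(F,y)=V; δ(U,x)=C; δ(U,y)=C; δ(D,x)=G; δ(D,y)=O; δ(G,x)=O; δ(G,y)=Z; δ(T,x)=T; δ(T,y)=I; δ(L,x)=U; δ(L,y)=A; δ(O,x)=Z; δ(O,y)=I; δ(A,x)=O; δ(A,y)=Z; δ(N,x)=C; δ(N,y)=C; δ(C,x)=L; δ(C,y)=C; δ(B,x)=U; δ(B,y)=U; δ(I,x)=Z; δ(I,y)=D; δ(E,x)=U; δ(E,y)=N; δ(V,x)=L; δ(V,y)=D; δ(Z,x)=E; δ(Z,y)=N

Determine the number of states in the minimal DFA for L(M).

States {B,F,V} cannot be reached from the start state, so discard them.
Start with accepting vs non-accepting: {A,E,G} | {C,D,I,L,N,O,T,U,Z}.
On input x, block {C,D,I,L,N,O,T,U,Z} splits into {C,I,L,N,O,T,U} and {D,Z}.
On input y, block {A,E,G} splits into {A,G} and {E}.
On input x, block {C,I,L,N,O,T,U} splits into {C,L,N,T,U} and {I,O}.
Refine {C,L,N,T,U} on symbol y: members go to different blocks, giving {C,N,U} and {L} and {T}.
Split {C,N,U} by δ(·,x) → {N,U} and {C}.
Split {D,Z} by δ(·,x) → {D} and {Z}.
Refine {I,O} on symbol y: members go to different blocks, giving {I} and {O}.
Stable partition: {A,G} | {N,U} | {D} | {E} | {I} | {L} | {T} | {C} | {Z} | {O} — 10 equivalence classes.

10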